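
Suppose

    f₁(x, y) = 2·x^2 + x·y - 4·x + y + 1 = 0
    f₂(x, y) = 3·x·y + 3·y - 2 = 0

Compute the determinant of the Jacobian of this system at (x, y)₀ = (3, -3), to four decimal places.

J = [[4·x + y - 4, x + 1], [3·y, 3·x + 3]].
At the point, J = [[5.0000, 4.0000], [-9.0000, 12.0000]].
det J = 96.0000.

96.0000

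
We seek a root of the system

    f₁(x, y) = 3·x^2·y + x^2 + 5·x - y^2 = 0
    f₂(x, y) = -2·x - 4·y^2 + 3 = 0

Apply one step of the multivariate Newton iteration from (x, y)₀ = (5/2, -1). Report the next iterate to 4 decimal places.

(-75.1667, -19.6667)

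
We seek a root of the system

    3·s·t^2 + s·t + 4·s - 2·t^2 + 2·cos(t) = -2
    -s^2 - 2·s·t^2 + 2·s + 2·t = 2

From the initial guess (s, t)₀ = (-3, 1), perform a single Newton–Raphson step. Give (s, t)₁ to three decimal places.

(-0.938, 0.759)

At (-3, 1): F = (-22.91940, -9.000).
Jacobian J = [[3·t^2 + t + 4, 6·s·t + s - 4·t - 2·sin(t)], [-2·s - 2·t^2 + 2, -4·s·t + 2]].
At the point, J = [[8.000, -26.68294], [6.000, 14.000]] (det J = 272.09765).
Solving J·Δ = −F gives Δ = (2.062, -0.241).
Then the next iterate is (s, t)₁ = (-0.938, 0.759).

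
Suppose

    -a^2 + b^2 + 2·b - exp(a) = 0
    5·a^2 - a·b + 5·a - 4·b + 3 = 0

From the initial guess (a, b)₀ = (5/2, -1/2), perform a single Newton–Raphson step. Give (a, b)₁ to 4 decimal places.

(1.5801, 2.8757)

At (5/2, -1/2): F = (-19.182494, 50.0000).
Jacobian J = [[-2·a - exp(a), 2·b + 2], [10·a - b + 5, -a - 4]].
At the point, J = [[-17.182494, 1.0000], [30.5000, -6.5000]] (det J = 81.186211).
Solving J·Δ = −F gives Δ = (-0.9199, 3.3757).
Then the next iterate is (a, b)₁ = (1.5801, 2.8757).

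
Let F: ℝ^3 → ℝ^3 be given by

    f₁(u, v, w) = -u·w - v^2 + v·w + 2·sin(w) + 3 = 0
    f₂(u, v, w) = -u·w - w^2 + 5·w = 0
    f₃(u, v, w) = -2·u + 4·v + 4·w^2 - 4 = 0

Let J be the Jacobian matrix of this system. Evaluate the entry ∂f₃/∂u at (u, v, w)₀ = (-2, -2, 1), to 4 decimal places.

∂f₃/∂u = -2.
At (-2, -2, 1) this is -2.0000.

-2.0000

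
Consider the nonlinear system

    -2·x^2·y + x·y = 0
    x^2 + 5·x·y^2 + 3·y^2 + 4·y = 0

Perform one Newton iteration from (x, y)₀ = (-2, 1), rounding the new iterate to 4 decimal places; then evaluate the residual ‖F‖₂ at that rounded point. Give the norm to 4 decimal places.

5.4353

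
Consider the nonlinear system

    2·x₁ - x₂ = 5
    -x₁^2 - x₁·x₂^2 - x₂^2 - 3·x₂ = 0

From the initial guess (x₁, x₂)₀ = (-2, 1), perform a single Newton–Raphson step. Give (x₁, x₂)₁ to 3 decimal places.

(-6.000, -17.000)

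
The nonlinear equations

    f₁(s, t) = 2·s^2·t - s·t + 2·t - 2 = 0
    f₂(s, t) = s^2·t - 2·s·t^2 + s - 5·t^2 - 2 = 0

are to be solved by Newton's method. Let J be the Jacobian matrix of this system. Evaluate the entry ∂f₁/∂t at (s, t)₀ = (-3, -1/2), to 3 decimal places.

23.000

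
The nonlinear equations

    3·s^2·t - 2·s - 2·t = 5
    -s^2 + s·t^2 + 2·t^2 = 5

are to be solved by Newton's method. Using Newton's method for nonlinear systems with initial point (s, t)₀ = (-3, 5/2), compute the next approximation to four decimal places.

At (-3, 5/2): F = (63.5000, -20.2500).
Jacobian J = [[6·s·t - 2, 3·s^2 - 2], [-2·s + t^2, 2·s·t + 4·t]].
At the point, J = [[-47.0000, 25.0000], [12.2500, -5.0000]] (det J = -71.2500).
Solving J·Δ = −F gives Δ = (2.6491, 2.4404).
Then the next iterate is (s, t)₁ = (-0.3509, 4.9404).

(-0.3509, 4.9404)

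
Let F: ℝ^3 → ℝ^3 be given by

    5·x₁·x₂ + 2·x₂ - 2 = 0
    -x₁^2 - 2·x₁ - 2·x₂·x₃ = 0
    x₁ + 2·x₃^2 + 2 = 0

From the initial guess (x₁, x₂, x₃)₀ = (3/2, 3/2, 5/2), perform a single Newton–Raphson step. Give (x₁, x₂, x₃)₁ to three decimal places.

At (3/2, 3/2, 5/2): F = (12.250, -12.750, 16.000).
Jacobian J = [[5·x₂, 5·x₁ + 2, 0], [-2·x₁ - 2, -2·x₃, -2·x₂], [1, 0, 4·x₃]].
At the point, J = [[7.500, 9.500, 0.000], [-5.000, -5.000, -3.000], [1.000, 0.000, 10.000]] (det J = 71.500).
Solving J·Δ = −F gives Δ = (-1.997, 0.287, -1.400).
Then the next iterate is (x₁, x₂, x₃)₁ = (-0.497, 1.787, 1.100).

(-0.497, 1.787, 1.100)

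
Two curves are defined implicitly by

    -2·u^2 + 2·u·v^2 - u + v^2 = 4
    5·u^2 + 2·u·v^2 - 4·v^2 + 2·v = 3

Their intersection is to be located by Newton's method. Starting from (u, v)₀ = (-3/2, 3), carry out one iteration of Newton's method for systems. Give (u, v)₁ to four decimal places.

At (-3/2, 3): F = (-25.0000, -48.7500).
Jacobian J = [[-4·u + 2·v^2 - 1, 4·u·v + 2·v], [10·u + 2·v^2, 4·u·v - 8·v + 2]].
At the point, J = [[23.0000, -12.0000], [3.0000, -40.0000]] (det J = -884.0000).
Solving J·Δ = −F gives Δ = (0.4695, -1.1835).
Then the next iterate is (u, v)₁ = (-1.0305, 1.8165).

(-1.0305, 1.8165)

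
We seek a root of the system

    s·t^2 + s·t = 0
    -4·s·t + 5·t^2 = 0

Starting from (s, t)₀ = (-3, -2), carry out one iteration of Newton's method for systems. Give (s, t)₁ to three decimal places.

(-2.045, -1.545)

At (-3, -2): F = (-6.000, -4.000).
Jacobian J = [[t^2 + t, 2·s·t + s], [-4·t, -4·s + 10·t]].
At the point, J = [[2.000, 9.000], [8.000, -8.000]] (det J = -88.000).
Solving J·Δ = −F gives Δ = (0.955, 0.455).
Then the next iterate is (s, t)₁ = (-2.045, -1.545).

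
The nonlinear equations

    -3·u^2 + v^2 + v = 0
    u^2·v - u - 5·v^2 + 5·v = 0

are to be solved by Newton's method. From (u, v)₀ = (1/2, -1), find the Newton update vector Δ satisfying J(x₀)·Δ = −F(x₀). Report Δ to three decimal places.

At (1/2, -1): F = (-0.750, -10.750).
Jacobian J = [[-6·u, 2·v + 1], [2·u·v - 1, u^2 - 10·v + 5]].
At the point, J = [[-3.000, -1.000], [-2.000, 15.250]] (det J = -47.750).
Solving J·Δ = −F gives Δ = (-0.465, 0.644).

(-0.465, 0.644)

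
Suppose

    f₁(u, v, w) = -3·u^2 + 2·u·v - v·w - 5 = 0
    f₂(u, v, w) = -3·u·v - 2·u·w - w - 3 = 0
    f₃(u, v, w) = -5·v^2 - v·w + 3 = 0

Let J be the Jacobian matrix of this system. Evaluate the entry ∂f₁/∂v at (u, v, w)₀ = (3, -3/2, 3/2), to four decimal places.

4.5000

∂f₁/∂v = 2·u - w.
At (3, -3/2, 3/2) this is 4.5000.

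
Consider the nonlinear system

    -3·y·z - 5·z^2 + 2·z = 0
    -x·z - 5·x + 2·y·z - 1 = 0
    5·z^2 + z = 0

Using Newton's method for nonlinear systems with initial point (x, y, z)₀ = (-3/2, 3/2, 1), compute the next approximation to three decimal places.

At (-3/2, 3/2, 1): F = (-7.500, 11.000, 6.000).
Jacobian J = [[0, -3·z, -3·y - 10·z + 2], [-z - 5, 2·z, -x + 2·y], [0, 0, 10·z + 1]].
At the point, J = [[0.000, -3.000, -12.500], [-6.000, 2.000, 4.500], [0.000, 0.000, 11.000]] (det J = -198.000).
Solving J·Δ = −F gives Δ = (1.348, -0.227, -0.545).
Then the next iterate is (x, y, z)₁ = (-0.152, 1.273, 0.455).

(-0.152, 1.273, 0.455)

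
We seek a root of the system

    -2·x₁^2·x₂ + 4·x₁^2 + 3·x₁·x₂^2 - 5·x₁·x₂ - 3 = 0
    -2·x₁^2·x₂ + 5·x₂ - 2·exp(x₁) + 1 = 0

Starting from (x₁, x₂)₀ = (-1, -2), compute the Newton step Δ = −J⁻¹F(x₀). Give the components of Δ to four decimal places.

(-0.2351, 1.2274)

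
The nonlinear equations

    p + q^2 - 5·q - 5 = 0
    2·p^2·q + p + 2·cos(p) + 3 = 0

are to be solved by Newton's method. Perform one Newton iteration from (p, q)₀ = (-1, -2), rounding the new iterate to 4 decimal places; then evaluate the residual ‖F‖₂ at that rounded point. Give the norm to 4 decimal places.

At (-1, -2): F = (8.0000, -0.919395).
Jacobian J = [[1, 2·q - 5], [4·p·q - 2·sin(p) + 1, 2·p^2]].
At the point, J = [[1.0000, -9.0000], [10.682942, 2.0000]] (det J = 98.146478).
Solving J·Δ = −F gives Δ = (-0.0787, 0.8801).
Then the next iterate is (p, q)₁ = (-1.0787, -1.1199).
Re-evaluating at (-1.0787, -1.1199): F = (0.774976, 0.260032), so ‖F‖₂ = 0.8174.

0.8174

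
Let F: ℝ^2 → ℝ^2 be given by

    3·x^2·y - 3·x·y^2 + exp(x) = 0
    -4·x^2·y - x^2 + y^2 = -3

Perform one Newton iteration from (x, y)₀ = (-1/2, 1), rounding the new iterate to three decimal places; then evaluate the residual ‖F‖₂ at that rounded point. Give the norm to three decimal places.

At (-1/2, 1): F = (2.85653, 2.750).
Jacobian J = [[6·x·y - 3·y^2 + exp(x), 3·x^2 - 6·x·y], [-8·x·y - 2·x, -4·x^2 + 2·y]].
At the point, J = [[-5.39347, 3.750], [5.000, 1.000]] (det J = -24.14347).
Solving J·Δ = −F gives Δ = (-0.309, -1.206).
Then the next iterate is (x, y)₁ = (-0.809, -0.206).
Re-evaluating at (-0.809, -0.206): F = (0.14383, 2.92725), so ‖F‖₂ = 2.931.

2.931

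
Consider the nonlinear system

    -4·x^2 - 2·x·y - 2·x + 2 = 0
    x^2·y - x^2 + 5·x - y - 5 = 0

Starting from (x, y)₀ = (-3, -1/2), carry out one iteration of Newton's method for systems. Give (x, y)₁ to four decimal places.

At (-3, -1/2): F = (-31.0000, -33.0000).
Jacobian J = [[-8·x - 2·y - 2, -2·x], [2·x·y - 2·x + 5, x^2 - 1]].
At the point, J = [[23.0000, 6.0000], [14.0000, 8.0000]] (det J = 100.0000).
Solving J·Δ = −F gives Δ = (0.5000, 3.2500).
Then the next iterate is (x, y)₁ = (-2.5000, 2.7500).

(-2.5000, 2.7500)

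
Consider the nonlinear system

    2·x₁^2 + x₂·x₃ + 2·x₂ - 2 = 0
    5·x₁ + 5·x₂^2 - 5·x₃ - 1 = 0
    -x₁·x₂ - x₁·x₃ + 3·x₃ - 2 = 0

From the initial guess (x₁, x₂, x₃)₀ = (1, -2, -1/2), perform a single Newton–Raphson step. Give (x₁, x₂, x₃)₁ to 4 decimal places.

At (1, -2, -1/2): F = (-3.0000, 26.5000, -1.0000).
Jacobian J = [[4·x₁, x₃ + 2, x₂], [5, 10·x₂, -5], [-x₂ - x₃, -x₁, -x₁ + 3]].
At the point, J = [[4.0000, 1.5000, -2.0000], [5.0000, -20.0000, -5.0000], [2.5000, -1.0000, 2.0000]] (det J = -303.7500).
Solving J·Δ = −F gives Δ = (0.5136, 1.3235, 0.5198).
Then the next iterate is (x₁, x₂, x₃)₁ = (1.5136, -0.6765, 0.0198).

(1.5136, -0.6765, 0.0198)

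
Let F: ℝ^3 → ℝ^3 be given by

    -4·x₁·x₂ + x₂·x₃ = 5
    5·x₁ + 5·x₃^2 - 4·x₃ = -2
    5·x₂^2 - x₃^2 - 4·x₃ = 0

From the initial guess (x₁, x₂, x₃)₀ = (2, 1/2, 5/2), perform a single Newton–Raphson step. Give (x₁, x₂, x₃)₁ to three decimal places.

At (2, 1/2, 5/2): F = (-7.750, 33.250, -15.000).
Jacobian J = [[-4·x₂, -4·x₁ + x₃, x₂], [5, 0, 10·x₃ - 4], [0, 10·x₂, -2·x₃ - 4]].
At the point, J = [[-2.000, -5.500, 0.500], [5.000, 0.000, 21.000], [0.000, 5.000, -9.000]] (det J = -25.000).
Solving J·Δ = −F gives Δ = (39.340, -16.710, -10.950).
Then the next iterate is (x₁, x₂, x₃)₁ = (41.340, -16.210, -8.450).

(41.340, -16.210, -8.450)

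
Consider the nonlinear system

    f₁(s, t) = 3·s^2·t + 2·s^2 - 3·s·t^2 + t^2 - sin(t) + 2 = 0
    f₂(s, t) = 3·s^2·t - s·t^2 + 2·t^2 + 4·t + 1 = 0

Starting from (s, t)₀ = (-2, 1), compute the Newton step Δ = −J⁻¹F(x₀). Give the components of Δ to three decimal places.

(0.639, -0.529)

At (-2, 1): F = (28.15853, 21.000).
Jacobian J = [[6·s·t + 4·s - 3·t^2, 3·s^2 - 6·s·t + 2·t - cos(t)], [6·s·t - t^2, 3·s^2 - 2·s·t + 4·t + 4]].
At the point, J = [[-23.000, 25.45970], [-13.000, 24.000]] (det J = -221.02393).
Solving J·Δ = −F gives Δ = (0.639, -0.529).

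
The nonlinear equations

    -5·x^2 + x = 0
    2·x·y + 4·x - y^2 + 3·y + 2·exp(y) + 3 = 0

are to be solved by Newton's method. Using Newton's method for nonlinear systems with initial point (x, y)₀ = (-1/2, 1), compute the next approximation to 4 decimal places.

(-0.2083, -0.6898)

At (-1/2, 1): F = (-1.7500, 7.436564).
Jacobian J = [[-10·x + 1, 0], [2·y + 4, 2·x - 2·y + 2·exp(y) + 3]].
At the point, J = [[6.0000, 0.0000], [6.0000, 5.436564]] (det J = 32.619382).
Solving J·Δ = −F gives Δ = (0.2917, -1.6898).
Then the next iterate is (x, y)₁ = (-0.2083, -0.6898).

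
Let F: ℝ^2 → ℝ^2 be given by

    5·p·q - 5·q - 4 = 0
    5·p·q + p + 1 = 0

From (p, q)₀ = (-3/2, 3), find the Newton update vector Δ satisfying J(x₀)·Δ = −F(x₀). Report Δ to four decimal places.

At (-3/2, 3): F = (-41.5000, -23.0000).
Jacobian J = [[5·q, 5·p - 5], [5·q + 1, 5·p]].
At the point, J = [[15.0000, -12.5000], [16.0000, -7.5000]] (det J = 87.5000).
Solving J·Δ = −F gives Δ = (-0.2714, -3.6457).

(-0.2714, -3.6457)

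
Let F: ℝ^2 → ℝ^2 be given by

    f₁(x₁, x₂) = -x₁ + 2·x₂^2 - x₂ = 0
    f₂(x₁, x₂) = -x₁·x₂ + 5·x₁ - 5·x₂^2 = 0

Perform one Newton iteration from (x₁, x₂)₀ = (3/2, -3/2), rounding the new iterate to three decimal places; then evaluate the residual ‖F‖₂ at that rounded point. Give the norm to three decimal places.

At (3/2, -3/2): F = (4.500, -1.500).
Jacobian J = [[-1, 4·x₂ - 1], [-x₂ + 5, -x₁ - 10·x₂]].
At the point, J = [[-1.000, -7.000], [6.500, 13.500]] (det J = 32.000).
Solving J·Δ = −F gives Δ = (-1.570, 0.867).
Then the next iterate is (x₁, x₂)₁ = (-0.070, -0.633).
Re-evaluating at (-0.070, -0.633): F = (1.50438, -2.39776), so ‖F‖₂ = 2.831.

2.831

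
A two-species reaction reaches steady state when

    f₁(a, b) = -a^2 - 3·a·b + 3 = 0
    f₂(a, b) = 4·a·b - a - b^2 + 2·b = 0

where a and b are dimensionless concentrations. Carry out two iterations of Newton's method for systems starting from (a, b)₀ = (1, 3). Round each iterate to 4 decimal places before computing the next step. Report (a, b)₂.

At (1, 3): F = (-7.0000, 8.0000).
Jacobian J = [[-2·a - 3·b, -3·a], [4·b - 1, 4·a - 2·b + 2]].
At the point, J = [[-11.0000, -3.0000], [11.0000, 0.0000]] (det J = 33.0000).
Solving J·Δ = −F gives Δ = (-0.7273, 0.3333).
Then the next iterate is (a, b)₁ = (0.2727, 3.3333).
Round to (0.2727, 3.3333) and repeat: F = (0.198662, -1.081025), J = [[-10.5453, -0.8181], [12.3332, -3.5758]].
Δ = (0.0334, -0.1872), so (a, b)₂ = (0.3061, 3.1461).

(0.3061, 3.1461)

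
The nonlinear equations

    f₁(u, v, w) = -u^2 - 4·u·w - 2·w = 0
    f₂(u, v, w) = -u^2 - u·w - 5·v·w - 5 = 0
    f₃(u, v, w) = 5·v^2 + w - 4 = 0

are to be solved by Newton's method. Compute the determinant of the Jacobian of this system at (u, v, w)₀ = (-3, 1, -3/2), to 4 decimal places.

J = [[-2·u - 4·w, 0, -4·u - 2], [-2·u - w, -5·w, -u - 5·v], [0, 10·v, 1]].
At the point, J = [[12.0000, 0.0000, 10.0000], [7.5000, 7.5000, -2.0000], [0.0000, 10.0000, 1.0000]].
det J = 1080.0000.

1080.0000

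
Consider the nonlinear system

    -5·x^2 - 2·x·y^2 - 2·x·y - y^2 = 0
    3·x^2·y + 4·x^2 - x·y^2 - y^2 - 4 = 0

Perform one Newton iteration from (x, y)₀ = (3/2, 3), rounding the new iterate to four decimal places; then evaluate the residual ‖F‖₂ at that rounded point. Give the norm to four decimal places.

16.3738

At (3/2, 3): F = (-56.2500, 2.7500).
Jacobian J = [[-10·x - 2·y^2 - 2·y, -4·x·y - 2·x - 2·y], [6·x·y + 8·x - y^2, 3·x^2 - 2·x·y - 2·y]].
At the point, J = [[-39.0000, -27.0000], [30.0000, -8.2500]] (det J = 1131.7500).
Solving J·Δ = −F gives Δ = (-0.4756, -1.3963).
Then the next iterate is (x, y)₁ = (1.0244, 1.6037).
Re-evaluating at (1.0244, 1.6037): F = (-16.373705, 0.039867), so ‖F‖₂ = 16.3738.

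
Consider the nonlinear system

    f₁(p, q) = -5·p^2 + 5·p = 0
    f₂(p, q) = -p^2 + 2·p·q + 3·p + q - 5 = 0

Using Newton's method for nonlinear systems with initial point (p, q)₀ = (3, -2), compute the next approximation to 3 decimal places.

At (3, -2): F = (-30.000, -19.000).
Jacobian J = [[-10·p + 5, 0], [-2·p + 2·q + 3, 2·p + 1]].
At the point, J = [[-25.000, 0.000], [-7.000, 7.000]] (det J = -175.000).
Solving J·Δ = −F gives Δ = (-1.200, 1.514).
Then the next iterate is (p, q)₁ = (1.800, -0.486).

(1.800, -0.486)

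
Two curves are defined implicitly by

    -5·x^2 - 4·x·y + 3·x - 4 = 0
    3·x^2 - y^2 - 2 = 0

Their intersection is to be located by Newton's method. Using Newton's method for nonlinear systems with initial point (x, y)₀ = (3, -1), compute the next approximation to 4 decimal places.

At (3, -1): F = (-28.0000, 24.0000).
Jacobian J = [[-10·x - 4·y + 3, -4·x], [6·x, -2·y]].
At the point, J = [[-23.0000, -12.0000], [18.0000, 2.0000]] (det J = 170.0000).
Solving J·Δ = −F gives Δ = (-1.3647, 0.2824).
Then the next iterate is (x, y)₁ = (1.6353, -0.7176).

(1.6353, -0.7176)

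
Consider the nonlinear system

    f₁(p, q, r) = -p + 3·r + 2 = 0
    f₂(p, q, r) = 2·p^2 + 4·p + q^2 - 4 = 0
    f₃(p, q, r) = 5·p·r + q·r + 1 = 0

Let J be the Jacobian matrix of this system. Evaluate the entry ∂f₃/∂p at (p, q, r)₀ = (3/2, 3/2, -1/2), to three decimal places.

-2.500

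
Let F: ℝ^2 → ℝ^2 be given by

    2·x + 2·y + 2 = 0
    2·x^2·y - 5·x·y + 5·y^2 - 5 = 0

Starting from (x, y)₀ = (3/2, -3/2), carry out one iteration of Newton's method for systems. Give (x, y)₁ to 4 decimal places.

At (3/2, -3/2): F = (2.0000, 10.7500).
Jacobian J = [[2, 2], [4·x·y - 5·y, 2·x^2 - 5·x + 10·y]].
At the point, J = [[2.0000, 2.0000], [-1.5000, -18.0000]] (det J = -33.0000).
Solving J·Δ = −F gives Δ = (-1.7424, 0.7424).
Then the next iterate is (x, y)₁ = (-0.2424, -0.7576).

(-0.2424, -0.7576)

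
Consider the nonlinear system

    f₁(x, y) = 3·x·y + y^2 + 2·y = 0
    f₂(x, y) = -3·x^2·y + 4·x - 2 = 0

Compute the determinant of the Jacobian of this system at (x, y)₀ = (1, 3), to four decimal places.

127.0000

J = [[3·y, 3·x + 2·y + 2], [-6·x·y + 4, -3·x^2]].
At the point, J = [[9.0000, 11.0000], [-14.0000, -3.0000]].
det J = 127.0000.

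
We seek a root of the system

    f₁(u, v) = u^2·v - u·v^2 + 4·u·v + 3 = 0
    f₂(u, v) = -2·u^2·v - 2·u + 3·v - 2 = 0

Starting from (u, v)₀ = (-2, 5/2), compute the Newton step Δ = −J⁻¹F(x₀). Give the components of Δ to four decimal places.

At (-2, 5/2): F = (5.5000, -10.5000).
Jacobian J = [[2·u·v - v^2 + 4·v, u^2 - 2·u·v + 4·u], [-4·u·v - 2, -2·u^2 + 3]].
At the point, J = [[-6.2500, 6.0000], [18.0000, -5.0000]] (det J = -76.7500).
Solving J·Δ = −F gives Δ = (0.4625, -0.4349).

(0.4625, -0.4349)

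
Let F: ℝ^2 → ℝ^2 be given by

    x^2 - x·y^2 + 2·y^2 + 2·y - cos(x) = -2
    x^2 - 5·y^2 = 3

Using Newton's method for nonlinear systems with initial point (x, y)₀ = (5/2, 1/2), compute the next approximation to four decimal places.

(0.9630, -0.6370)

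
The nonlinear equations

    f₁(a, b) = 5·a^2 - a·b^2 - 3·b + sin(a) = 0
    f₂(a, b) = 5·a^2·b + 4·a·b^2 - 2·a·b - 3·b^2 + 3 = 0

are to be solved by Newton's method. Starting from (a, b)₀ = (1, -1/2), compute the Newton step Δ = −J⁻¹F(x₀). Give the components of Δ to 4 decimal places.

At (1, -1/2): F = (7.091471, 1.7500).
Jacobian J = [[10·a - b^2 + cos(a), -2·a·b - 3], [10·a·b + 4·b^2 - 2·b, 5·a^2 + 8·a·b - 2·a - 6·b]].
At the point, J = [[10.290302, -2.0000], [-3.0000, 2.0000]] (det J = 14.580605).
Solving J·Δ = −F gives Δ = (-1.2128, -2.6942).

(-1.2128, -2.6942)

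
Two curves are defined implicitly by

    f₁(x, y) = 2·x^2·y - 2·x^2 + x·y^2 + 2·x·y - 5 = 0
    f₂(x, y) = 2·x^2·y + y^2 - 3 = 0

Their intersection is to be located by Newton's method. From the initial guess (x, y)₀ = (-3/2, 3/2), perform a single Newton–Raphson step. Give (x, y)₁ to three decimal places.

At (-3/2, 3/2): F = (-10.625, 6.000).
Jacobian J = [[4·x·y - 4·x + y^2 + 2·y, 2·x^2 + 2·x·y + 2·x], [4·x·y, 2·x^2 + 2·y]].
At the point, J = [[2.250, -3.000], [-9.000, 7.500]] (det J = -10.125).
Solving J·Δ = −F gives Δ = (-6.093, -8.111).
Then the next iterate is (x, y)₁ = (-7.593, -6.611).

(-7.593, -6.611)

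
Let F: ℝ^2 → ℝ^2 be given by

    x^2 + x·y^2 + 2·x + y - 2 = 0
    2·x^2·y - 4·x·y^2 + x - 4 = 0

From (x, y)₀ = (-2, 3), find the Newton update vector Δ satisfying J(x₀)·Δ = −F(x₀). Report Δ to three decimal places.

(0.148, -1.451)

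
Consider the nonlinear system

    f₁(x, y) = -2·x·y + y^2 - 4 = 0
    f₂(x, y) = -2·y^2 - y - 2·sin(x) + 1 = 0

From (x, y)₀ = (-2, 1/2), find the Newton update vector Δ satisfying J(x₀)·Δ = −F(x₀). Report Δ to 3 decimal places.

At (-2, 1/2): F = (-1.750, 1.81859).
Jacobian J = [[-2·y, -2·x + 2·y], [-2·cos(x), -4·y - 1]].
At the point, J = [[-1.000, 5.000], [0.83229, -3.000]] (det J = -1.16147).
Solving J·Δ = −F gives Δ = (-3.309, -0.312).

(-3.309, -0.312)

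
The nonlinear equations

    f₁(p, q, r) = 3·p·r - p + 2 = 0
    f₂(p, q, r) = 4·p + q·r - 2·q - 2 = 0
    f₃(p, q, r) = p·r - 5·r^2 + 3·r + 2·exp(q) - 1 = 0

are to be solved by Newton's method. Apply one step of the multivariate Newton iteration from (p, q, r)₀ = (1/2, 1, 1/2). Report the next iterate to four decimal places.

(0.7580, -0.3693, -1.0860)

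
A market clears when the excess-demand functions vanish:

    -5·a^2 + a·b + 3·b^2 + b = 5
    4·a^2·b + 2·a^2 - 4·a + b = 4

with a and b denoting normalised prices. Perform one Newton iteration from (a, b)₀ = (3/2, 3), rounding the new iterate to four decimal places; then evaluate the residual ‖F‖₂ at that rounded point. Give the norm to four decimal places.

6.8018

At (3/2, 3): F = (18.2500, 24.5000).
Jacobian J = [[-10·a + b, a + 6·b + 1], [8·a·b + 4·a - 4, 4·a^2 + 1]].
At the point, J = [[-12.0000, 20.5000], [38.0000, 10.0000]] (det J = -899.0000).
Solving J·Δ = −F gives Δ = (-0.3557, -1.0984).
Then the next iterate is (a, b)₁ = (1.1443, 1.9016).
Re-evaluating at (1.1443, 1.9016): F = (3.378736, 5.903236), so ‖F‖₂ = 6.8018.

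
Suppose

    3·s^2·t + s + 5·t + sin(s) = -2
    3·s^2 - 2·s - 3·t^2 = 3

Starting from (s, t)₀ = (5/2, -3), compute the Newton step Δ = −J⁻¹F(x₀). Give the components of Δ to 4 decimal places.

At (5/2, -3): F = (-66.151528, -16.2500).
Jacobian J = [[6·s·t + cos(s) + 1, 3·s^2 + 5], [6·s - 2, -6·t]].
At the point, J = [[-44.801144, 23.7500], [13.0000, 18.0000]] (det J = -1115.170585).
Solving J·Δ = −F gives Δ = (-0.7217, 1.4240).

(-0.7217, 1.4240)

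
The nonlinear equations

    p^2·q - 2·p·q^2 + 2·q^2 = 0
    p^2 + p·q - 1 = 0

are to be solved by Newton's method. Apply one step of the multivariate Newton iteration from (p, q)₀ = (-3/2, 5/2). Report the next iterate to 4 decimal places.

(-1.7937, 0.9312)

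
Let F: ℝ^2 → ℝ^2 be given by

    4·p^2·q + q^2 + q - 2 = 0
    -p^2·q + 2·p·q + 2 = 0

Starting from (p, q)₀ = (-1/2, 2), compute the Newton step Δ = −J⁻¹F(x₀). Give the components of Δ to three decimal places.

At (-1/2, 2): F = (6.000, -0.500).
Jacobian J = [[8·p·q, 4·p^2 + 2·q + 1], [-2·p·q + 2·q, -p^2 + 2·p]].
At the point, J = [[-8.000, 6.000], [6.000, -1.250]] (det J = -26.000).
Solving J·Δ = −F gives Δ = (-0.173, -1.231).

(-0.173, -1.231)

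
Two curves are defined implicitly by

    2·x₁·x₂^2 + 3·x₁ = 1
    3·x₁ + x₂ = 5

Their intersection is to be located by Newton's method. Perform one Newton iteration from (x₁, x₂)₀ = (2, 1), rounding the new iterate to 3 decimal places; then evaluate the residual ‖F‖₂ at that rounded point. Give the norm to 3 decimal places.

3.932

At (2, 1): F = (9.000, 2.000).
Jacobian J = [[2·x₂^2 + 3, 4·x₁·x₂], [3, 1]].
At the point, J = [[5.000, 8.000], [3.000, 1.000]] (det J = -19.000).
Solving J·Δ = −F gives Δ = (-0.368, -0.895).
Then the next iterate is (x₁, x₂)₁ = (1.632, 0.105).
Re-evaluating at (1.632, 0.105): F = (3.93199, 0.001), so ‖F‖₂ = 3.932.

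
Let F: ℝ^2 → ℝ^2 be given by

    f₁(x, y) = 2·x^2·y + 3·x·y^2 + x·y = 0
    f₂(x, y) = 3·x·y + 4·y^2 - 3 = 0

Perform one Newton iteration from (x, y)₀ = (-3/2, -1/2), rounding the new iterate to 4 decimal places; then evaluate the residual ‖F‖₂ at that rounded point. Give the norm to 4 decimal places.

At (-3/2, -1/2): F = (-2.6250, 0.2500).
Jacobian J = [[4·x·y + 3·y^2 + y, 2·x^2 + 6·x·y + x], [3·y, 3·x + 8·y]].
At the point, J = [[3.2500, 7.5000], [-1.5000, -8.5000]] (det J = -16.3750).
Solving J·Δ = −F gives Δ = (1.2481, -0.1908).
Then the next iterate is (x, y)₁ = (-0.2519, -0.6908).
Re-evaluating at (-0.2519, -0.6908): F = (-0.274279, -0.569144), so ‖F‖₂ = 0.6318.

0.6318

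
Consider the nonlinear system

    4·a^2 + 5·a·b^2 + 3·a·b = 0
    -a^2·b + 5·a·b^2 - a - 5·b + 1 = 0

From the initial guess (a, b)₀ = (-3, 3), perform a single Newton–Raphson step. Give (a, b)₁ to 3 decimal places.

(-1.667, 2.131)

At (-3, 3): F = (-126.000, -173.000).
Jacobian J = [[8·a + 5·b^2 + 3·b, 10·a·b + 3·a], [-2·a·b + 5·b^2 - 1, -a^2 + 10·a·b - 5]].
At the point, J = [[30.000, -99.000], [62.000, -104.000]] (det J = 3018.000).
Solving J·Δ = −F gives Δ = (1.333, -0.869).
Then the next iterate is (a, b)₁ = (-1.667, 2.131).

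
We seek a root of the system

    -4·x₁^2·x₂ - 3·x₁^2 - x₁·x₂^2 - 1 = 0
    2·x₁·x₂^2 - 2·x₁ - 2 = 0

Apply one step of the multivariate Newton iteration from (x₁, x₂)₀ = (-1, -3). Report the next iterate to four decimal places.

(-0.8537, -1.6951)

At (-1, -3): F = (17.0000, -18.0000).
Jacobian J = [[-8·x₁·x₂ - 6·x₁ - x₂^2, -4·x₁^2 - 2·x₁·x₂], [2·x₂^2 - 2, 4·x₁·x₂]].
At the point, J = [[-27.0000, -10.0000], [16.0000, 12.0000]] (det J = -164.0000).
Solving J·Δ = −F gives Δ = (0.1463, 1.3049).
Then the next iterate is (x₁, x₂)₁ = (-0.8537, -1.6951).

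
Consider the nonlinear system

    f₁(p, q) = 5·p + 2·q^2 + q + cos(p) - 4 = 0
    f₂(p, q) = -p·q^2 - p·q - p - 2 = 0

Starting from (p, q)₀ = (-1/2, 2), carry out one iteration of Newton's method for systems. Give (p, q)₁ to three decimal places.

At (-1/2, 2): F = (4.37758, 1.500).
Jacobian J = [[-sin(p) + 5, 4·q + 1], [-q^2 - q - 1, -2·p·q - p]].
At the point, J = [[5.47943, 9.000], [-7.000, 2.500]] (det J = 76.69856).
Solving J·Δ = −F gives Δ = (0.033, -0.507).
Then the next iterate is (p, q)₁ = (-0.467, 1.493).

(-0.467, 1.493)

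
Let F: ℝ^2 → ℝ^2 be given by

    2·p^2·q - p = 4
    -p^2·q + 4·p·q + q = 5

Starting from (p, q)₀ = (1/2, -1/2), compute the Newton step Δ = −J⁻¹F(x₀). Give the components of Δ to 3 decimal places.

(-2.079, 1.184)

At (1/2, -1/2): F = (-4.750, -6.375).
Jacobian J = [[4·p·q - 1, 2·p^2], [-2·p·q + 4·q, -p^2 + 4·p + 1]].
At the point, J = [[-2.000, 0.500], [-1.500, 2.750]] (det J = -4.750).
Solving J·Δ = −F gives Δ = (-2.079, 1.184).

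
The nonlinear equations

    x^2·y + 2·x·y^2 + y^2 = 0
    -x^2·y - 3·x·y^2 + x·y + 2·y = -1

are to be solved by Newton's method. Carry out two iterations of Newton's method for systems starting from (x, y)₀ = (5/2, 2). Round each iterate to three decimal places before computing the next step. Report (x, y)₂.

(5.137, -1.404)

At (5/2, 2): F = (36.500, -32.500).
Jacobian J = [[2·x·y + 2·y^2, x^2 + 4·x·y + 2·y], [-2·x·y - 3·y^2 + y, -x^2 - 6·x·y + x + 2]].
At the point, J = [[18.000, 30.250], [-20.000, -31.750]] (det J = 33.500).
Solving J·Δ = −F gives Δ = (5.246, -4.328).
Then the next iterate is (x, y)₁ = (7.746, -2.328).
Round to (7.746, -2.328) and repeat: F = (-50.30142, -7.94778), J = [[-25.22621, -16.78624], [17.47862, 57.94161]].
Δ = (-2.609, 0.924), so (x, y)₂ = (5.137, -1.404).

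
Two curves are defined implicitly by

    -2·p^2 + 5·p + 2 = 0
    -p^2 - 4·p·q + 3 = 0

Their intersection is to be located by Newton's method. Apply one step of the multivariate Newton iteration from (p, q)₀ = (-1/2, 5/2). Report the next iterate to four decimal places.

At (-1/2, 5/2): F = (-1.0000, 7.7500).
Jacobian J = [[-4·p + 5, 0], [-2·p - 4·q, -4·p]].
At the point, J = [[7.0000, 0.0000], [-9.0000, 2.0000]] (det J = 14.0000).
Solving J·Δ = −F gives Δ = (0.1429, -3.2321).
Then the next iterate is (p, q)₁ = (-0.3571, -0.7321).

(-0.3571, -0.7321)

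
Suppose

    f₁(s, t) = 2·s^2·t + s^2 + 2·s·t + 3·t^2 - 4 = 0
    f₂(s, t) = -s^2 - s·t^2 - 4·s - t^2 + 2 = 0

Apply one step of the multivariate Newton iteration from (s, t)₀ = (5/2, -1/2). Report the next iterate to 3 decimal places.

At (5/2, -1/2): F = (-5.750, -15.125).
Jacobian J = [[4·s·t + 2·s + 2·t, 2·s^2 + 2·s + 6·t], [-2·s - t^2 - 4, -2·s·t - 2·t]].
At the point, J = [[-1.000, 14.500], [-9.250, 3.500]] (det J = 130.625).
Solving J·Δ = −F gives Δ = (-1.525, 0.291).
Then the next iterate is (s, t)₁ = (0.975, -0.209).

(0.975, -0.209)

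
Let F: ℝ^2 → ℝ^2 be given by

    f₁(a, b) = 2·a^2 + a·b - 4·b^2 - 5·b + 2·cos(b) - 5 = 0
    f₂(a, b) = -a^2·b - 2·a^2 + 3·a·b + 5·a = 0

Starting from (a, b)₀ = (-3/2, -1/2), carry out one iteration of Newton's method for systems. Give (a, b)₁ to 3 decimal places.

(-0.843, -0.999)

At (-3/2, -1/2): F = (3.50517, -8.625).
Jacobian J = [[4·a + b, a - 8·b - 2·sin(b) - 5], [-2·a·b - 4·a + 3·b + 5, -a^2 + 3·a]].
At the point, J = [[-6.500, -1.54115], [8.000, -6.750]] (det J = 56.20419).
Solving J·Δ = −F gives Δ = (0.657, -0.499).
Then the next iterate is (a, b)₁ = (-0.843, -0.999).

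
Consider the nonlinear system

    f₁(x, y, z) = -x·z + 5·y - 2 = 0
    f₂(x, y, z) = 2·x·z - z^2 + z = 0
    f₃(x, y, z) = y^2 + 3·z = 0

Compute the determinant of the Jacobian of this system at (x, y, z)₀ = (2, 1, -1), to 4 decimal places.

J = [[-z, 5, -x], [2·z, 0, 2·x - 2·z + 1], [0, 2·y, 3]].
At the point, J = [[1.0000, 5.0000, -2.0000], [-2.0000, 0.0000, 7.0000], [0.0000, 2.0000, 3.0000]].
det J = 24.0000.

24.0000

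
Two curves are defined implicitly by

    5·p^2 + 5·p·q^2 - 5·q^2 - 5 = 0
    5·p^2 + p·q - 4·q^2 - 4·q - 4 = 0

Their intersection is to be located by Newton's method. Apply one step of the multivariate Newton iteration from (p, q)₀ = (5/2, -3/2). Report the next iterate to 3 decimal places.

At (5/2, -3/2): F = (43.125, 20.500).
Jacobian J = [[10·p + 5·q^2, 10·p·q - 10·q], [10·p + q, p - 8·q - 4]].
At the point, J = [[36.250, -22.500], [23.500, 10.500]] (det J = 909.375).
Solving J·Δ = −F gives Δ = (-1.005, 0.297).
Then the next iterate is (p, q)₁ = (1.495, -1.203).

(1.495, -1.203)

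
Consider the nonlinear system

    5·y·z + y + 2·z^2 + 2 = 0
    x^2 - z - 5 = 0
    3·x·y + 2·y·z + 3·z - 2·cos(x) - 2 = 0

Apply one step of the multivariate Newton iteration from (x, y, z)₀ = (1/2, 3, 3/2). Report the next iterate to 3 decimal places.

At (1/2, 3, 3/2): F = (32.000, -6.250, 14.24483).
Jacobian J = [[0, 5·z + 1, 5·y + 4·z], [2·x, 0, -1], [3·y + 2·sin(x), 3·x + 2·z, 2·y + 3]].
At the point, J = [[0.000, 8.500, 21.000], [1.000, 0.000, -1.000], [9.95885, 4.500, 9.000]] (det J = -66.65023).
Solving J·Δ = −F gives Δ = (-1.344, 14.997, -7.594).
Then the next iterate is (x, y, z)₁ = (-0.844, 17.997, -6.094).

(-0.844, 17.997, -6.094)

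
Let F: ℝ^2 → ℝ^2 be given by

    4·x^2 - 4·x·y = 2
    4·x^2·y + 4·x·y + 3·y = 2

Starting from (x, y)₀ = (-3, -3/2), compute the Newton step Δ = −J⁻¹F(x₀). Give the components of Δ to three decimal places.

(1.113, 0.337)

At (-3, -3/2): F = (16.000, -42.500).
Jacobian J = [[8·x - 4·y, -4·x], [8·x·y + 4·y, 4·x^2 + 4·x + 3]].
At the point, J = [[-18.000, 12.000], [30.000, 27.000]] (det J = -846.000).
Solving J·Δ = −F gives Δ = (1.113, 0.337).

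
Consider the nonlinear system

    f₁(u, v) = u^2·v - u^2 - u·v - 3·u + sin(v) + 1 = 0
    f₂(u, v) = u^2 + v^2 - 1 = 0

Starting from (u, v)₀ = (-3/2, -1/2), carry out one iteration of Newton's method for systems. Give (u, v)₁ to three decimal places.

(-0.840, -0.979)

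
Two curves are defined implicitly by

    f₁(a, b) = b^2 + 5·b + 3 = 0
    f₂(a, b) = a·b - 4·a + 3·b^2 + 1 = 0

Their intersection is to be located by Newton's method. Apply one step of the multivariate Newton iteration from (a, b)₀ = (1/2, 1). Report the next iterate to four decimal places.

(-1.4524, -0.2857)

At (1/2, 1): F = (9.0000, 2.5000).
Jacobian J = [[0, 2·b + 5], [b - 4, a + 6·b]].
At the point, J = [[0.0000, 7.0000], [-3.0000, 6.5000]] (det J = 21.0000).
Solving J·Δ = −F gives Δ = (-1.9524, -1.2857).
Then the next iterate is (a, b)₁ = (-1.4524, -0.2857).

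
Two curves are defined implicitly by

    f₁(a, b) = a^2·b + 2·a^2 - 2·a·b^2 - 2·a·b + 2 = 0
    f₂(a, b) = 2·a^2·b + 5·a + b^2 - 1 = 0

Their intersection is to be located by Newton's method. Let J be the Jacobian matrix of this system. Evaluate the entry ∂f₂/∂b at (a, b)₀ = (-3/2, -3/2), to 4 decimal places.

1.5000

∂f₂/∂b = 2·a^2 + 2·b.
At (-3/2, -3/2) this is 1.5000.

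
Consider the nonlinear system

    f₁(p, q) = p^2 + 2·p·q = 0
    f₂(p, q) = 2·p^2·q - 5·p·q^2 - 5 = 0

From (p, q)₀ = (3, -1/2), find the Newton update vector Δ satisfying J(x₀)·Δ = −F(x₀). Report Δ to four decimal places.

At (3, -1/2): F = (6.0000, -17.7500).
Jacobian J = [[2·p + 2·q, 2·p], [4·p·q - 5·q^2, 2·p^2 - 10·p·q]].
At the point, J = [[5.0000, 6.0000], [-7.2500, 33.0000]] (det J = 208.5000).
Solving J·Δ = −F gives Δ = (-1.4604, 0.2170).

(-1.4604, 0.2170)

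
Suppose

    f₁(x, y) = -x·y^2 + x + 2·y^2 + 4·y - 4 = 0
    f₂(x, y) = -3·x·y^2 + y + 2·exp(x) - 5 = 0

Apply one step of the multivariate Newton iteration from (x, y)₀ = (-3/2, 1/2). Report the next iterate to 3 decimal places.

At (-3/2, 1/2): F = (-2.625, -2.92874).
Jacobian J = [[-y^2 + 1, -2·x·y + 4·y + 4], [-3·y^2 + 2·exp(x), -6·x·y + 1]].
At the point, J = [[0.750, 7.500], [-0.30374, 5.500]] (det J = 6.40305).
Solving J·Δ = −F gives Δ = (-1.176, 0.468).
Then the next iterate is (x, y)₁ = (-2.676, 0.968).

(-2.676, 0.968)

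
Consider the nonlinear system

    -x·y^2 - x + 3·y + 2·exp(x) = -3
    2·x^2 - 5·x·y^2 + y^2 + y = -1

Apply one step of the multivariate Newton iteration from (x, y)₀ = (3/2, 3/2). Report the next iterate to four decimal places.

At (3/2, 3/2): F = (11.588378, -7.6250).
Jacobian J = [[-y^2 + 2·exp(x) - 1, -2·x·y + 3], [4·x - 5·y^2, -10·x·y + 2·y + 1]].
At the point, J = [[5.713378, -1.5000], [-5.2500, -18.5000]] (det J = -113.572496).
Solving J·Δ = −F gives Δ = (-1.9884, 0.1521).
Then the next iterate is (x, y)₁ = (-0.4884, 1.6521).

(-0.4884, 1.6521)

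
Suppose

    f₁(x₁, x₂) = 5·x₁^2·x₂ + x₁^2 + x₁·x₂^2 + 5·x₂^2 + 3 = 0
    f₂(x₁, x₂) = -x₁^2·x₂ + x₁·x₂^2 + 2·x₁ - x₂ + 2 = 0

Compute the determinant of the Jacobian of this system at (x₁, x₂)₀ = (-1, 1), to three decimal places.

J = [[10·x₁·x₂ + 2·x₁ + x₂^2, 5·x₁^2 + 2·x₁·x₂ + 10·x₂], [-2·x₁·x₂ + x₂^2 + 2, -x₁^2 + 2·x₁·x₂ - 1]].
At the point, J = [[-11.000, 13.000], [5.000, -4.000]].
det J = -21.000.

-21.000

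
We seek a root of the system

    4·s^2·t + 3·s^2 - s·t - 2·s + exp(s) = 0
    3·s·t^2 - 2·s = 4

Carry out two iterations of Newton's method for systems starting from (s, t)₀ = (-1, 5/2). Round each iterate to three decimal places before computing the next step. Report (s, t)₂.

(-0.288, 0.557)

At (-1, 5/2): F = (17.86788, -20.750).
Jacobian J = [[8·s·t + 6·s - t + exp(s) - 2, 4·s^2 - s], [3·t^2 - 2, 6·s·t]].
At the point, J = [[-30.13212, 5.000], [16.750, -15.000]] (det J = 368.23181).
Solving J·Δ = −F gives Δ = (0.446, -0.885).
Then the next iterate is (s, t)₁ = (-0.554, 1.615).
Round to (-0.554, 1.615) and repeat: F = (5.48078, -7.22687), J = [[-13.52203, 1.78166], [5.82468, -5.36826]].
Δ = (0.266, -1.058), so (s, t)₂ = (-0.288, 0.557).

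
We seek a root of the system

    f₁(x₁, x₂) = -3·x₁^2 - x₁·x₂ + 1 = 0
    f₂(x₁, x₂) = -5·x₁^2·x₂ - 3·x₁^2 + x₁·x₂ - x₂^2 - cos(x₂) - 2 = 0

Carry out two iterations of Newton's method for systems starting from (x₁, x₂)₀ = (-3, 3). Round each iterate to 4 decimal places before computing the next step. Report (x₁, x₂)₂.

At (-3, 3): F = (-17.0000, -181.010008).
Jacobian J = [[-6·x₁ - x₂, -x₁], [-10·x₁·x₂ - 6·x₁ + x₂, -5·x₁^2 + x₁ - 2·x₂ + sin(x₂)]].
At the point, J = [[15.0000, 3.0000], [111.0000, -53.858880]] (det J = -1140.883200).
Solving J·Δ = −F gives Δ = (1.2785, -0.7259).
Then the next iterate is (x₁, x₂)₁ = (-1.7215, 2.2741).
Round to (-1.7215, 2.2741) and repeat: F = (-3.975824, -53.027524), J = [[8.0549, 1.7215], [51.751731, -20.324802]].
Δ = (0.6807, -0.8757), so (x₁, x₂)₂ = (-1.0408, 1.3984).

(-1.0408, 1.3984)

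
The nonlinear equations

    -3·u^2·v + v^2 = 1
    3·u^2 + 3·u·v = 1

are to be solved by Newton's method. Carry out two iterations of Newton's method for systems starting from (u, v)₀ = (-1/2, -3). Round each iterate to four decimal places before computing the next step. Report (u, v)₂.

(-0.2629, -1.1077)

At (-1/2, -3): F = (10.2500, 4.2500).
Jacobian J = [[-6·u·v, -3·u^2 + 2·v], [6·u + 3·v, 3·u]].
At the point, J = [[-9.0000, -6.7500], [-12.0000, -1.5000]] (det J = -67.5000).
Solving J·Δ = −F gives Δ = (0.1972, 1.2556).
Then the next iterate is (u, v)₁ = (-0.3028, -1.7444).
Round to (-0.3028, -1.7444) and repeat: F = (2.522752, 0.859676), J = [[-3.169226, -3.763864], [-7.0500, -0.9084]].
Δ = (0.0399, 0.6367), so (u, v)₂ = (-0.2629, -1.1077).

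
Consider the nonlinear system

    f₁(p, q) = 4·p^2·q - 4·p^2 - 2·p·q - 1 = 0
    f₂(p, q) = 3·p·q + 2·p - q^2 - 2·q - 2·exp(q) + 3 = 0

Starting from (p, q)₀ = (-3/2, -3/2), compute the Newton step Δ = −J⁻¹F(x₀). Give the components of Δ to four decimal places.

(0.2579, 1.6241)

At (-3/2, -3/2): F = (-28.0000, 7.053740).
Jacobian J = [[8·p·q - 8·p - 2·q, 4·p^2 - 2·p], [3·q + 2, 3·p - 2·q - 2·exp(q) - 2]].
At the point, J = [[33.0000, 12.0000], [-2.5000, -3.946260]] (det J = -100.226591).
Solving J·Δ = −F gives Δ = (0.2579, 1.6241).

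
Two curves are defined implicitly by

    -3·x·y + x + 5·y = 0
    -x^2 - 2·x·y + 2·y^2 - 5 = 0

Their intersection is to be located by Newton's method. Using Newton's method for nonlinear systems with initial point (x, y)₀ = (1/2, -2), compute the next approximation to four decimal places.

(1.0697, -1.2823)

At (1/2, -2): F = (-6.5000, 4.7500).
Jacobian J = [[-3·y + 1, -3·x + 5], [-2·x - 2·y, -2·x + 4·y]].
At the point, J = [[7.0000, 3.5000], [3.0000, -9.0000]] (det J = -73.5000).
Solving J·Δ = −F gives Δ = (0.5697, 0.7177).
Then the next iterate is (x, y)₁ = (1.0697, -1.2823).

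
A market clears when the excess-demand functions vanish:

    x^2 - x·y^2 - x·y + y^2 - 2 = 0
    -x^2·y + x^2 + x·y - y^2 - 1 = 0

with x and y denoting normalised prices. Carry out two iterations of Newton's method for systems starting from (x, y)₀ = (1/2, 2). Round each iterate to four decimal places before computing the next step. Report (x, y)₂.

(-5.2011, -2.7826)

At (1/2, 2): F = (-0.7500, -4.2500).
Jacobian J = [[2·x - y^2 - y, -2·x·y - x + 2·y], [-2·x·y + 2·x + y, -x^2 + x - 2·y]].
At the point, J = [[-5.0000, 1.5000], [1.0000, -3.7500]] (det J = 17.2500).
Solving J·Δ = −F gives Δ = (-0.5326, -1.2754).
Then the next iterate is (x, y)₁ = (-0.0326, 0.7246).
Round to (-0.0326, 0.7246) and repeat: F = (-1.433154, -1.548374), J = [[-1.314845, 1.529044], [0.706644, -1.482863]].
Δ = (-5.1685, -3.5072), so (x, y)₂ = (-5.2011, -2.7826).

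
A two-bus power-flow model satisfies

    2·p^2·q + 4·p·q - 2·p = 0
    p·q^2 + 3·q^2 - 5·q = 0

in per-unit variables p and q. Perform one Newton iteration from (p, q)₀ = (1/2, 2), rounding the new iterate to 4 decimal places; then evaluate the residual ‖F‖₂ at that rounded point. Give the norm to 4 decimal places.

1.1610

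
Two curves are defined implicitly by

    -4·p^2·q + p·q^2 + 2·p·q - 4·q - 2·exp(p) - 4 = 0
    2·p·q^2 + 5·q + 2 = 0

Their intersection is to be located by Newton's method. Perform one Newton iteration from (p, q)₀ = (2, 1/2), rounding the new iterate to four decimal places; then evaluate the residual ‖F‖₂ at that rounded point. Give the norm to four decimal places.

9.9867

At (2, 1/2): F = (-26.278112, 5.5000).
Jacobian J = [[-8·p·q + q^2 + 2·q - 2·exp(p), -4·p^2 + 2·p·q + 2·p - 4], [2·q^2, 4·p·q + 5]].
At the point, J = [[-21.528112, -14.0000], [0.5000, 9.0000]] (det J = -186.753010).
Solving J·Δ = −F gives Δ = (-0.8541, -0.5637).
Then the next iterate is (p, q)₁ = (1.1459, -0.0637).
Re-evaluating at (1.1459, -0.0637): F = (-9.842505, 1.690799), so ‖F‖₂ = 9.9867.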